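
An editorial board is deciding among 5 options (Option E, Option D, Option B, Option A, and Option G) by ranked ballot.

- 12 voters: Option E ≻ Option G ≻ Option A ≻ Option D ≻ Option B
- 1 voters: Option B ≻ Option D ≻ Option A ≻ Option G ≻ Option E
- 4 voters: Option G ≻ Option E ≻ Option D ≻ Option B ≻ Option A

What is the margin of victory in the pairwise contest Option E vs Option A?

15

Ballots ranking Option E above Option A: 12+4 = 16.
Ballots ranking Option A above Option E: 1.
Option E wins 16–1, a margin of 15.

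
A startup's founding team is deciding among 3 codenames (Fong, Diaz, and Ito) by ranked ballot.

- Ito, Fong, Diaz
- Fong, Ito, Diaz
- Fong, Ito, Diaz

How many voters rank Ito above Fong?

Ballots ranking Ito above Fong: 1.
Ballots ranking Fong above Ito: 2.
So 1 of 3 voters prefer Ito to Fong.

1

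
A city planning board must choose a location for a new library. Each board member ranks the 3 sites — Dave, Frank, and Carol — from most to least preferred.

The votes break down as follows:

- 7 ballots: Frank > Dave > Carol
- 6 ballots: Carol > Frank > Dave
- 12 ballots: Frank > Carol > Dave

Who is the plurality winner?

First-place vote totals:
  Dave: 0
  Frank: 19
  Carol: 6
Frank has the most first-place votes.

Frank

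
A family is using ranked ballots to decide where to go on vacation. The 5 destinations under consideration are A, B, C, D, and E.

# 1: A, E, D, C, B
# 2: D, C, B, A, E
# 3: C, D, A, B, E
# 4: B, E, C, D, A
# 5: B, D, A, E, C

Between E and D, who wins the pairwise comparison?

D

Ballots ranking E above D: 2.
Ballots ranking D above E: 3.
D wins the head-to-head, 3–2.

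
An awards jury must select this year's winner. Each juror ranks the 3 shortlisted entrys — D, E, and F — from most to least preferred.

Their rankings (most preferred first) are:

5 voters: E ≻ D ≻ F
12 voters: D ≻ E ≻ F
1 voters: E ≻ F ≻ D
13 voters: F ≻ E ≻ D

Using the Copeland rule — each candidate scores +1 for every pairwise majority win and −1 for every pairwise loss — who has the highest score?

Pairwise results:
  D vs E: E wins 19–12.
  D vs F: D wins 17–14.
  E vs F: E wins 18–13.
Copeland scores (wins − losses):
  D: 1 − 1 = 0
  E: 2 − 0 = 2
  F: 0 − 2 = -2
E has the best Copeland score.

E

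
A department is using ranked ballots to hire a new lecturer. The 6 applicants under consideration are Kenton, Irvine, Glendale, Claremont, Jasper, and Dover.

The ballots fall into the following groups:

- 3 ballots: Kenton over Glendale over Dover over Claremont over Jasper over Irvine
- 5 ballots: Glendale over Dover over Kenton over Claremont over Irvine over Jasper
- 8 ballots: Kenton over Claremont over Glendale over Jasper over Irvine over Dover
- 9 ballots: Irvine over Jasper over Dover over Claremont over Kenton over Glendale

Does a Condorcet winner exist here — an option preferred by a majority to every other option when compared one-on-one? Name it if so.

Head-to-head results (25 voters total):
Kenton vs Irvine: Kenton wins 16–9.
Kenton vs Glendale: Kenton wins 20–5.
Kenton vs Claremont: Kenton wins 16–9.
Kenton vs Jasper: Kenton wins 16–9.
Kenton vs Dover: Dover wins 14–11.
Irvine vs Glendale: Glendale wins 16–9.
Irvine vs Claremont: Claremont wins 16–9.
Irvine vs Jasper: Irvine wins 14–11.
Irvine vs Dover: Irvine wins 17–8.
Glendale vs Claremont: Claremont wins 17–8.
Glendale vs Jasper: Glendale wins 16–9.
Glendale vs Dover: Glendale wins 16–9.
Claremont vs Jasper: Claremont wins 16–9.
Claremont vs Dover: Dover wins 17–8.
Jasper vs Dover: Jasper wins 17–8.
No candidate beats all others: Kenton beats Irvine beats Dover beats Kenton, a majority cycle.

There is no Condorcet winner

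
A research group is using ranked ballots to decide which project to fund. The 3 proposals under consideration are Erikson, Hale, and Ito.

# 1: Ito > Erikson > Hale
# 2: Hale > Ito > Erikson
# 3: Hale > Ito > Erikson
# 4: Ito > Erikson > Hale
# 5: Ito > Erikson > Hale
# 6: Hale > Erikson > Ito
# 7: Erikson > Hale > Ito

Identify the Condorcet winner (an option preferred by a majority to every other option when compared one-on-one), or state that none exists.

No Condorcet winner

Head-to-head results (7 voters total):
Erikson vs Hale: Erikson wins 4–3.
Erikson vs Ito: Ito wins 5–2.
Hale vs Ito: Hale wins 4–3.
No candidate beats all others: Erikson beats Hale beats Ito beats Erikson, a majority cycle.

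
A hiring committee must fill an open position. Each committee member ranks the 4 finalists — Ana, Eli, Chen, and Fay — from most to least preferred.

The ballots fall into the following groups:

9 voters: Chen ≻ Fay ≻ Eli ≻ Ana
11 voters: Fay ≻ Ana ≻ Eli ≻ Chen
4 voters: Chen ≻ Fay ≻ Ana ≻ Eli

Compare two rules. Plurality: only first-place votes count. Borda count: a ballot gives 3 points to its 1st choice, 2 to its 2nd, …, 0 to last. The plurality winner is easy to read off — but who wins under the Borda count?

Plurality first-place counts: Ana 0, Eli 0, Chen 13, Fay 11 → Chen.
Borda totals: Ana 26, Eli 20, Chen 39, Fay 59 → Fay.

Fay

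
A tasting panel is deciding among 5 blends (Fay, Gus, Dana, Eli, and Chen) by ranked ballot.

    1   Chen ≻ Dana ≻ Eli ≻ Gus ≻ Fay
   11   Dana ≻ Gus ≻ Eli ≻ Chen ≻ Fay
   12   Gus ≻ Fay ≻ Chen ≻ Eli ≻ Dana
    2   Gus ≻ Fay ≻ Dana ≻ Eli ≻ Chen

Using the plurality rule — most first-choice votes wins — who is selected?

First-place vote totals:
  Fay: 0
  Gus: 14
  Dana: 11
  Eli: 0
  Chen: 1
Gus has the most first-place votes.

Gus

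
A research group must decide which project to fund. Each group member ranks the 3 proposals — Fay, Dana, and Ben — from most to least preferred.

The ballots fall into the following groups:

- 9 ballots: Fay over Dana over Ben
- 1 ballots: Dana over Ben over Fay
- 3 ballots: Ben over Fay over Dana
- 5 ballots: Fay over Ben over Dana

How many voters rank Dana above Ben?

10

Ballots ranking Dana above Ben: 9+1 = 10.
Ballots ranking Ben above Dana: 3+5 = 8.
So 10 of 18 voters prefer Dana to Ben.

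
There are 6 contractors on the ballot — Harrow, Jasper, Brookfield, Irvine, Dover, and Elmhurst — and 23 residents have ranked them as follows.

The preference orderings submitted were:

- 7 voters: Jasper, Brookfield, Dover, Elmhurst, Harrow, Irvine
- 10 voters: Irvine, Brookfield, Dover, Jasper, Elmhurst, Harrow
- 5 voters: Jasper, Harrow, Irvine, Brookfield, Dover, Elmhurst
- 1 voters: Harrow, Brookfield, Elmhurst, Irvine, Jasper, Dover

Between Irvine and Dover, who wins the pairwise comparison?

Ballots ranking Irvine above Dover: 10+5+1 = 16.
Ballots ranking Dover above Irvine: 7.
Irvine wins the head-to-head, 16–7.

Irvine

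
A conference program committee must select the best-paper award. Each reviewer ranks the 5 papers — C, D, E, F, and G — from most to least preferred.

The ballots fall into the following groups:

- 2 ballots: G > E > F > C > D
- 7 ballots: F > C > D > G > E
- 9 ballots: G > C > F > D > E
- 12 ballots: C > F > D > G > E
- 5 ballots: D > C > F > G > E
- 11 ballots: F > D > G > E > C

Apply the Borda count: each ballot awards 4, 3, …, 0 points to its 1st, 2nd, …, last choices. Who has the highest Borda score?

Borda scores:
  C: 2·1 + 7·3 + 9·3 + 12·4 + 5·3 + 11·0 = 113
  D: 2·0 + 7·2 + 9·1 + 12·2 + 5·4 + 11·3 = 100
  E: 2·3 + 7·0 + 9·0 + 12·0 + 5·0 + 11·1 = 17
  F: 2·2 + 7·4 + 9·2 + 12·3 + 5·2 + 11·4 = 140
  G: 2·4 + 7·1 + 9·4 + 12·1 + 5·1 + 11·2 = 90
F has the highest total.

F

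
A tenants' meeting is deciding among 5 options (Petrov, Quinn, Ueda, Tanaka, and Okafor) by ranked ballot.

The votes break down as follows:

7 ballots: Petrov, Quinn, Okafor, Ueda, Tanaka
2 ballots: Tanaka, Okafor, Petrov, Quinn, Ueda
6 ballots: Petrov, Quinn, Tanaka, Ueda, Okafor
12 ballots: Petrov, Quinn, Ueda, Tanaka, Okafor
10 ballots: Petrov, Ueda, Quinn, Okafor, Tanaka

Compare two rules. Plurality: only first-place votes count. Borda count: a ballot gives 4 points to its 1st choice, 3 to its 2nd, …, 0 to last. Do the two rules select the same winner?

Yes

Plurality first-place counts: Petrov 35, Quinn 0, Ueda 0, Tanaka 2, Okafor 0 → Petrov.
Borda totals: Petrov 144, Quinn 97, Ueda 67, Tanaka 32, Okafor 30 → Petrov.
The two rules agree on Petrov.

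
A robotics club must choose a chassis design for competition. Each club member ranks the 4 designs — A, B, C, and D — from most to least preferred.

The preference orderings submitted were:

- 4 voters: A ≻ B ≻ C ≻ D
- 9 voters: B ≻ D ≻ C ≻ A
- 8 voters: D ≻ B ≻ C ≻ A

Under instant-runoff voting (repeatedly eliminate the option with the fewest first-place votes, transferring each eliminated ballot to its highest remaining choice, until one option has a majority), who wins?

Round 1: B 9, D 8, A 4, C 0. C has the fewest and is eliminated.
Round 2: B 9, D 8, A 4. A has the fewest and is eliminated.
Round 3: B 13, D 8. B has a majority.

B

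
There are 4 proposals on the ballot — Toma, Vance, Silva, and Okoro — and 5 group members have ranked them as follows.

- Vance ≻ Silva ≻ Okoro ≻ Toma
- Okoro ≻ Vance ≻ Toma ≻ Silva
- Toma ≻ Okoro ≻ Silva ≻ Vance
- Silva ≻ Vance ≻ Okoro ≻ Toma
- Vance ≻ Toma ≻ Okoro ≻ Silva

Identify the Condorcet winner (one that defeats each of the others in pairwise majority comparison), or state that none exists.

Vance

Head-to-head results (5 voters total):
Toma vs Vance: Vance wins 4–1.
Toma vs Silva: Toma wins 3–2.
Toma vs Okoro: Okoro wins 3–2.
Vance vs Silva: Vance wins 3–2.
Vance vs Okoro: Vance wins 3–2.
Silva vs Okoro: Okoro wins 3–2.
Vance beats each rival — Toma (4–1), Silva (3–2), Okoro (3–2) — so Vance is the Condorcet winner.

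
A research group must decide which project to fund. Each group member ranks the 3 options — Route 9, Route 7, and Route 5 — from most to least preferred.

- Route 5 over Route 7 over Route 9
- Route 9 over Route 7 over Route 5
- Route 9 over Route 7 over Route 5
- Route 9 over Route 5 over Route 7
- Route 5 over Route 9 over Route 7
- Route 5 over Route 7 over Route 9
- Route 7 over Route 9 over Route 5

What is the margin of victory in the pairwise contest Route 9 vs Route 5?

1

Ballots ranking Route 9 above Route 5: 4.
Ballots ranking Route 5 above Route 9: 3.
Route 9 wins 4–3, a margin of 1.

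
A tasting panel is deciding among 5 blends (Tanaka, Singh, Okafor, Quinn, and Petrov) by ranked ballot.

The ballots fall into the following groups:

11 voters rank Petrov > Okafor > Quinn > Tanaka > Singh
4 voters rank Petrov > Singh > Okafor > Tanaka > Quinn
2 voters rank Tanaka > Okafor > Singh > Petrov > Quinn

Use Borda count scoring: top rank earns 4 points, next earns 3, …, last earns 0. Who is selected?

Borda scores:
  Tanaka: 11·1 + 4·1 + 2·4 = 23
  Singh: 11·0 + 4·3 + 2·2 = 16
  Okafor: 11·3 + 4·2 + 2·3 = 47
  Quinn: 11·2 + 4·0 + 2·0 = 22
  Petrov: 11·4 + 4·4 + 2·1 = 62
Petrov has the highest total.

Petrov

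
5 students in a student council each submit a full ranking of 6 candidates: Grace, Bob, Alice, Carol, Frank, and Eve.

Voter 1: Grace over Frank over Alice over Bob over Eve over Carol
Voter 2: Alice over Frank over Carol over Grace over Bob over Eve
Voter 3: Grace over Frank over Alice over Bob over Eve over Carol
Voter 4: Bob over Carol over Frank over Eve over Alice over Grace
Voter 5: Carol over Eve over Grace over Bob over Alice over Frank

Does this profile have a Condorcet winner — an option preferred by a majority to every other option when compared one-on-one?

No

Head-to-head results (5 voters total):
Grace vs Bob: Grace wins 4–1.
Grace vs Alice: Grace wins 3–2.
Grace vs Carol: Carol wins 3–2.
Grace vs Frank: Grace wins 3–2.
Grace vs Eve: Grace wins 3–2.
Bob vs Alice: Alice wins 3–2.
Bob vs Carol: Bob wins 3–2.
Bob vs Frank: Frank wins 3–2.
Bob vs Eve: Bob wins 4–1.
Alice vs Carol: Alice wins 3–2.
Alice vs Frank: Frank wins 3–2.
Alice vs Eve: Alice wins 3–2.
Carol vs Frank: Frank wins 3–2.
Carol vs Eve: Carol wins 3–2.
Frank vs Eve: Frank wins 4–1.
No candidate beats all others: Grace beats Bob beats Carol beats Grace, a majority cycle.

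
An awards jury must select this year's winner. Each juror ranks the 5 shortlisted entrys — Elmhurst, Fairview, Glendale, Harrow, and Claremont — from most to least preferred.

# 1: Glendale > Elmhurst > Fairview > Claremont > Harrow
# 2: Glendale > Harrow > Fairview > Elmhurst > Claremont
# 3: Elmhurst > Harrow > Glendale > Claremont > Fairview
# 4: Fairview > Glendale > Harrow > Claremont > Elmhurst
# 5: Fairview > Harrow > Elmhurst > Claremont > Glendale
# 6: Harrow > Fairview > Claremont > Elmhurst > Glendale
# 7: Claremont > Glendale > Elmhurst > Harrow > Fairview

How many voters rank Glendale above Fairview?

Ballots ranking Glendale above Fairview: 4.
Ballots ranking Fairview above Glendale: 3.
So 4 of 7 voters prefer Glendale to Fairview.

4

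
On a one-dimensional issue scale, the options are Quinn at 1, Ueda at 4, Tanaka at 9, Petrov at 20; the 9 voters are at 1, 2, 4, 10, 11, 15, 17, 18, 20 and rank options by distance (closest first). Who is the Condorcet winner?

Tanaka

With single-peaked preferences on a line, the Condorcet winner is the candidate closest to the median voter.
The median voter (position 11) is closest to Tanaka at 9.
Check: Tanaka vs Quinn — voters closer to Tanaka: 6 of 9.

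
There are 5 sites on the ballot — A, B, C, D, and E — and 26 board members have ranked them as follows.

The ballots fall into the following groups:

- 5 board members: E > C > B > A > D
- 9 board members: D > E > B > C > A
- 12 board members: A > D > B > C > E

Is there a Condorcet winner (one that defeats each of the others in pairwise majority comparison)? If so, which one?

Head-to-head results (26 voters total):
A vs B: B wins 14–12.
A vs C: C wins 14–12.
A vs D: A wins 17–9.
A vs E: E wins 14–12.
B vs C: B wins 21–5.
B vs D: D wins 21–5.
B vs E: E wins 14–12.
C vs D: D wins 21–5.
C vs E: E wins 14–12.
D vs E: D wins 21–5.
No candidate beats all others: A beats D beats B beats A, a majority cycle.

None — there is no Condorcet winner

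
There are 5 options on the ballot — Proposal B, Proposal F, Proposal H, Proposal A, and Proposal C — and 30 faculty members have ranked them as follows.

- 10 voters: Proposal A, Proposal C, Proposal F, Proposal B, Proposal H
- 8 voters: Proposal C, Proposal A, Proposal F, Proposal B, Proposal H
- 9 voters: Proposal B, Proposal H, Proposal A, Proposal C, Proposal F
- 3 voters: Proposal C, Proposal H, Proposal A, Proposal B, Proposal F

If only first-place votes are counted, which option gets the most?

First-place vote totals:
  Proposal B: 9
  Proposal F: 0
  Proposal H: 0
  Proposal A: 10
  Proposal C: 11
Proposal C has the most first-place votes.

Proposal C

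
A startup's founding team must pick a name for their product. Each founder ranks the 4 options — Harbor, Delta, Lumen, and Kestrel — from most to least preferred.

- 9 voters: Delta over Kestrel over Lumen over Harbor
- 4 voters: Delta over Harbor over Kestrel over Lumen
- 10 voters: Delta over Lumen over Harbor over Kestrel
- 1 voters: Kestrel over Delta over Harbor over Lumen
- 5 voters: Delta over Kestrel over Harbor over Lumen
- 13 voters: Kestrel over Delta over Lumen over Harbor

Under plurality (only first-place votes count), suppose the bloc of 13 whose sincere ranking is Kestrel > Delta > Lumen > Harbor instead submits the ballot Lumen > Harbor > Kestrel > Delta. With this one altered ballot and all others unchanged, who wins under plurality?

First-place totals with the altered ballot: Harbor 0, Delta 28, Lumen 13, Kestrel 1.
The winner is unchanged: still Delta.

Delta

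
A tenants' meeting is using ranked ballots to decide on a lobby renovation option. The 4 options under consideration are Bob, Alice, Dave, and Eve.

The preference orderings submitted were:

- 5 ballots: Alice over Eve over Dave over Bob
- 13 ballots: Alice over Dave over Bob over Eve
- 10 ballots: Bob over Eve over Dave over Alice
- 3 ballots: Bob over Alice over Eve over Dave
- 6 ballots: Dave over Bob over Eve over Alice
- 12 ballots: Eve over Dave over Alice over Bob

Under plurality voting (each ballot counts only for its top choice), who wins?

First-place vote totals:
  Bob: 13
  Alice: 18
  Dave: 6
  Eve: 12
Alice has the most first-place votes.

Alice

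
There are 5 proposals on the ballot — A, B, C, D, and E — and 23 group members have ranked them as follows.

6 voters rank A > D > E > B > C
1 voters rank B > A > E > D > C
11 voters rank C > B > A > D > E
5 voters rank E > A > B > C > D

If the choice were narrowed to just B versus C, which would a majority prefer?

B

Ballots ranking B above C: 6+1+5 = 12.
Ballots ranking C above B: 11.
B wins the head-to-head, 12–11.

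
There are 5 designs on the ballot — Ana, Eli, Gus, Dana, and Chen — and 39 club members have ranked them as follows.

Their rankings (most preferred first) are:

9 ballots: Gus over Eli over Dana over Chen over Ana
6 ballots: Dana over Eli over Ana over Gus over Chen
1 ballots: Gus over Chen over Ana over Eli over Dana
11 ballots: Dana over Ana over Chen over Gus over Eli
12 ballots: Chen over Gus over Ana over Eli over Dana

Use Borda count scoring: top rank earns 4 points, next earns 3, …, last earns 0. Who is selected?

Borda scores:
  Ana: 9·0 + 6·2 + 2 + 11·3 + 12·2 = 71
  Eli: 9·3 + 6·3 + 1 + 11·0 + 12·1 = 58
  Gus: 9·4 + 6·1 + 4 + 11·1 + 12·3 = 93
  Dana: 9·2 + 6·4 + 0 + 11·4 + 12·0 = 86
  Chen: 9·1 + 6·0 + 3 + 11·2 + 12·4 = 82
Gus has the highest total.

Gus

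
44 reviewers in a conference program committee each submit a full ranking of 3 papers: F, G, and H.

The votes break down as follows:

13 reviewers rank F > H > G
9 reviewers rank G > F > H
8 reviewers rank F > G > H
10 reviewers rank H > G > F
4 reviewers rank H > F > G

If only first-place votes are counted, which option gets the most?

First-place vote totals:
  F: 21
  G: 9
  H: 14
F has the most first-place votes.

F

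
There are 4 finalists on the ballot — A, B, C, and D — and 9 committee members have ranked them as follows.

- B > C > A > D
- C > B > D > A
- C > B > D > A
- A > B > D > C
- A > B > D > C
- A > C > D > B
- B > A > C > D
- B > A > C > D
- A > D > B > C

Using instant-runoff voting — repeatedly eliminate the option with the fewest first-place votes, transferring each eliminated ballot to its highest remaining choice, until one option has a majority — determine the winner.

B

Round 1: A 4, B 3, C 2, D 0. D has the fewest and is eliminated.
Round 2: A 4, B 3, C 2. C has the fewest and is eliminated.
Round 3: B 5, A 4. B has a majority.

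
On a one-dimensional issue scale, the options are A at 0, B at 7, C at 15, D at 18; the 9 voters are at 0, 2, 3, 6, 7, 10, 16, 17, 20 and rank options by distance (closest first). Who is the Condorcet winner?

B

With single-peaked preferences on a line, the Condorcet winner is the candidate closest to the median voter.
The median voter (position 7) is closest to B at 7.
Check: B vs D — voters closer to B: 6 of 9.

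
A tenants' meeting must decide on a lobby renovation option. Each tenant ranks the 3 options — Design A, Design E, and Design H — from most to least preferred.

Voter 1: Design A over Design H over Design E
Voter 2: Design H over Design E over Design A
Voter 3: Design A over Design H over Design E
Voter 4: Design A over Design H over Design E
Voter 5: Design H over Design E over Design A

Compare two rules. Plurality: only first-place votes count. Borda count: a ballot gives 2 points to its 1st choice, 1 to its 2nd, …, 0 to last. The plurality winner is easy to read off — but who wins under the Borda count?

Plurality first-place counts: Design A 3, Design E 0, Design H 2 → Design A.
Borda totals: Design A 6, Design E 2, Design H 7 → Design H.

Design H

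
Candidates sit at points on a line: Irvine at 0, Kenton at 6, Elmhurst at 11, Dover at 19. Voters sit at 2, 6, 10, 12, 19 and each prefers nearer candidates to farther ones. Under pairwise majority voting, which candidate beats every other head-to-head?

Elmhurst

With single-peaked preferences on a line, the Condorcet winner is the candidate closest to the median voter.
The median voter (position 10) is closest to Elmhurst at 11.
Check: Elmhurst vs Dover — voters closer to Elmhurst: 4 of 5.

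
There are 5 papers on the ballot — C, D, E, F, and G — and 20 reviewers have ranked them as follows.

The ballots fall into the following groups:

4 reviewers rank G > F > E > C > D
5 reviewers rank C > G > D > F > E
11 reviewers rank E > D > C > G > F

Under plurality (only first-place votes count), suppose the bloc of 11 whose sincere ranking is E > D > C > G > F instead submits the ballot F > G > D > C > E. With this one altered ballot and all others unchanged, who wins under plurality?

First-place totals with the altered ballot: C 5, D 0, E 0, F 11, G 4.
The switch changes the winner from E to F.

F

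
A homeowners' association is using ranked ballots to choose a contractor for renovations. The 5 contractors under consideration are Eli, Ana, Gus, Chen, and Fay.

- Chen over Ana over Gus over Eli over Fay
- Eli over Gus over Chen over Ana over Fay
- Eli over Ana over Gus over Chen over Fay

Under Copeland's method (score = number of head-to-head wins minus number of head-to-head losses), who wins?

Pairwise results:
  Eli vs Ana: Eli wins 2–1.
  Eli vs Gus: Eli wins 2–1.
  Eli vs Chen: Eli wins 2–1.
  Eli vs Fay: Eli wins 3–0.
  Ana vs Gus: Ana wins 2–1.
  Ana vs Chen: Chen wins 2–1.
  Ana vs Fay: Ana wins 3–0.
  Gus vs Chen: Gus wins 2–1.
  Gus vs Fay: Gus wins 3–0.
  Chen vs Fay: Chen wins 3–0.
Copeland scores (wins − losses):
  Eli: 4 − 0 = 4
  Ana: 2 − 2 = 0
  Gus: 2 − 2 = 0
  Chen: 2 − 2 = 0
  Fay: 0 − 4 = -4
Eli has the best Copeland score.

Eli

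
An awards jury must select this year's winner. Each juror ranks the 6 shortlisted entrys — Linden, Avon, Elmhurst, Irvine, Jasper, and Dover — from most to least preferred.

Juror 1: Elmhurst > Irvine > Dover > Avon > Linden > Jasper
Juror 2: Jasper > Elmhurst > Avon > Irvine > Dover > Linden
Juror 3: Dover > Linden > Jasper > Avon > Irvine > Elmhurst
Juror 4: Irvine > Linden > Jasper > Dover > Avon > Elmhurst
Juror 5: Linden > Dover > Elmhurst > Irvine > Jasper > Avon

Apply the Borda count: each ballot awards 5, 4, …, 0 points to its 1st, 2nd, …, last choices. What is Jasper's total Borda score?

12

Borda scores:
  Linden: 1 + 0 + 4 + 4 + 5 = 14
  Avon: 2 + 3 + 2 + 1 + 0 = 8
  Elmhurst: 5 + 4 + 0 + 0 + 3 = 12
  Irvine: 4 + 2 + 1 + 5 + 2 = 14
  Jasper: 0 + 5 + 3 + 3 + 1 = 12
  Dover: 3 + 1 + 5 + 2 + 4 = 15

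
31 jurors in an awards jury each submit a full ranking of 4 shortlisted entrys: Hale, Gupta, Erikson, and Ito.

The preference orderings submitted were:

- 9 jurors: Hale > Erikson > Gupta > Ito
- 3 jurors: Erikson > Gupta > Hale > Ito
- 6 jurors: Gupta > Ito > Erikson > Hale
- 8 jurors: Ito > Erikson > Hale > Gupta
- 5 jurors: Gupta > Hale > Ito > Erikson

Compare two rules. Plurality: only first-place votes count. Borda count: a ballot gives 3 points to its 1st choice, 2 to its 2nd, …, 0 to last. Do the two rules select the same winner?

Plurality first-place counts: Hale 9, Gupta 11, Erikson 3, Ito 8 → Gupta.
Borda totals: Hale 48, Gupta 48, Erikson 49, Ito 41 → Erikson.
The two rules disagree: plurality picks Gupta, Borda picks Erikson.

No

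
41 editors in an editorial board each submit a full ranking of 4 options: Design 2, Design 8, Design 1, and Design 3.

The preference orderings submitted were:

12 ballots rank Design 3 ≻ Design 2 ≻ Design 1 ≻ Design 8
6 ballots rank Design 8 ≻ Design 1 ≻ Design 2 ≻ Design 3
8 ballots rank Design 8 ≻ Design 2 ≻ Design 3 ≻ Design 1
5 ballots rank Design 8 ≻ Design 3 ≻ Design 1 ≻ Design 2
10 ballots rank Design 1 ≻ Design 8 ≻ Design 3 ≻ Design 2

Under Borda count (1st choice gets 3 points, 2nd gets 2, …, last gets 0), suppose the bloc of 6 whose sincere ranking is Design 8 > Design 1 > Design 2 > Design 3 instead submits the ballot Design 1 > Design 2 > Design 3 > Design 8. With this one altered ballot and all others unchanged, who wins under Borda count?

Borda totals with the altered ballot: Design 2 52, Design 8 59, Design 1 65, Design 3 70.
The switch changes the winner from Design 8 to Design 3.

Design 3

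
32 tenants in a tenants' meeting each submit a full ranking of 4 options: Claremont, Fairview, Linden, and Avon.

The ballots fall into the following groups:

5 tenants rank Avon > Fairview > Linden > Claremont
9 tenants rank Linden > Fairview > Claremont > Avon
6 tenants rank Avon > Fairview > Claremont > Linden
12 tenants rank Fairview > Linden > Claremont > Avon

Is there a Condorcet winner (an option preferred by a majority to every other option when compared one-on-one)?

Yes

Head-to-head results (32 voters total):
Claremont vs Fairview: Fairview wins 32–0.
Claremont vs Linden: Linden wins 26–6.
Claremont vs Avon: Claremont wins 21–11.
Fairview vs Linden: Fairview wins 23–9.
Fairview vs Avon: Fairview wins 21–11.
Linden vs Avon: Linden wins 21–11.
Fairview beats each rival — Claremont (32–0), Linden (23–9), Avon (21–11) — so Fairview is the Condorcet winner.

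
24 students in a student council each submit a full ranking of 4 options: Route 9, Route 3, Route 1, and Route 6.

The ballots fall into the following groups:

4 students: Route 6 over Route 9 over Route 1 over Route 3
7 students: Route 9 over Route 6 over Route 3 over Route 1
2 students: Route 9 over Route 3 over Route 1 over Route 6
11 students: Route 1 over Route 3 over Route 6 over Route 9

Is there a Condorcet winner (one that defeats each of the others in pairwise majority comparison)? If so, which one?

None — there is no Condorcet winner

Head-to-head results (24 voters total):
Route 9 vs Route 3: Route 9 wins 13–11.
Route 9 vs Route 1: Route 9 wins 13–11.
Route 9 vs Route 6: Route 6 wins 15–9.
Route 3 vs Route 1: Route 1 wins 15–9.
Route 3 vs Route 6: Route 3 wins 13–11.
Route 1 vs Route 6: Route 1 wins 13–11.
No candidate beats all others: Route 9 beats Route 3 beats Route 6 beats Route 9, a majority cycle.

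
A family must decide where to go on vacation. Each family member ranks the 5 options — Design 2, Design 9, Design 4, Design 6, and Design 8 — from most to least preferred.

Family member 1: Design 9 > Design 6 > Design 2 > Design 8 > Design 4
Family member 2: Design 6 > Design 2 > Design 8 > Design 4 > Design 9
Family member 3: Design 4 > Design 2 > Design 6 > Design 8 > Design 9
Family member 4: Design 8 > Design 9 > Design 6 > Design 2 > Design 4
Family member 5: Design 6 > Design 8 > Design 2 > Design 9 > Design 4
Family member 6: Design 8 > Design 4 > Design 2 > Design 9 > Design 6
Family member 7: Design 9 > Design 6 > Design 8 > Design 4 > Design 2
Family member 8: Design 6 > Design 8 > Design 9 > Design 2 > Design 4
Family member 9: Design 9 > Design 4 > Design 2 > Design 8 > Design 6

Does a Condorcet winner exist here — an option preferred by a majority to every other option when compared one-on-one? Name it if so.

No Condorcet winner

Head-to-head results (9 voters total):
Design 2 vs Design 9: Design 9 wins 5–4.
Design 2 vs Design 4: Design 2 wins 5–4.
Design 2 vs Design 6: Design 6 wins 6–3.
Design 2 vs Design 8: Design 8 wins 5–4.
Design 9 vs Design 4: Design 9 wins 6–3.
Design 9 vs Design 6: Design 9 wins 5–4.
Design 9 vs Design 8: Design 8 wins 6–3.
Design 4 vs Design 6: Design 6 wins 6–3.
Design 4 vs Design 8: Design 8 wins 7–2.
Design 6 vs Design 8: Design 6 wins 6–3.
No candidate beats all others: Design 9 beats Design 6 beats Design 8 beats Design 9, a majority cycle.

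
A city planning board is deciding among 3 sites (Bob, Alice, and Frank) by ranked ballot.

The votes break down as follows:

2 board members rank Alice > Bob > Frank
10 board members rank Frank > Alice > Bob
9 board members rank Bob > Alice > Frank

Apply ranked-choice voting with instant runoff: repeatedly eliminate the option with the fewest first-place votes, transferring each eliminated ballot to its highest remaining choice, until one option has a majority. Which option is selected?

Bob

Round 1: Frank 10, Bob 9, Alice 2. Alice has the fewest and is eliminated.
Round 2: Bob 11, Frank 10. Bob has a majority.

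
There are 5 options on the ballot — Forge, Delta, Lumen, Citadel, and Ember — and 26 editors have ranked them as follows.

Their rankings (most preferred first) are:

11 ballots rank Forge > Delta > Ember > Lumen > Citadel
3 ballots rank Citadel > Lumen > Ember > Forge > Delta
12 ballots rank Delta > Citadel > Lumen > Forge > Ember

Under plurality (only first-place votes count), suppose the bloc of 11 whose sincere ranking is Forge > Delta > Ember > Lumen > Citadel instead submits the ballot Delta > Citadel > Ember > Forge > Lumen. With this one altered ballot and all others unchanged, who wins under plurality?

Delta

First-place totals with the altered ballot: Forge 0, Delta 23, Lumen 0, Citadel 3, Ember 0.
The winner is unchanged: still Delta.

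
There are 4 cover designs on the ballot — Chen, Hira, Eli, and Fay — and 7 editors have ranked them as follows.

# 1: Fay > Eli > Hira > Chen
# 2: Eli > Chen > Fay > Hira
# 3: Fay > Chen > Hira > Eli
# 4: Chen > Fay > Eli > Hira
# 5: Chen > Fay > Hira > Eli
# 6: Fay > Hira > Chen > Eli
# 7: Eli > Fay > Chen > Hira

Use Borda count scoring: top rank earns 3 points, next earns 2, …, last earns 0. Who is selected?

Fay

Borda scores:
  Chen: 0 + 2 + 2 + 3 + 3 + 1 + 1 = 12
  Hira: 1 + 0 + 1 + 0 + 1 + 2 + 0 = 5
  Eli: 2 + 3 + 0 + 1 + 0 + 0 + 3 = 9
  Fay: 3 + 1 + 3 + 2 + 2 + 3 + 2 = 16
Fay has the highest total.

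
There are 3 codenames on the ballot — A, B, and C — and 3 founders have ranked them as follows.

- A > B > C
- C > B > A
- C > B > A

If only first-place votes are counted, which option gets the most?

C

First-place vote totals:
  A: 1
  B: 0
  C: 2
C has the most first-place votes.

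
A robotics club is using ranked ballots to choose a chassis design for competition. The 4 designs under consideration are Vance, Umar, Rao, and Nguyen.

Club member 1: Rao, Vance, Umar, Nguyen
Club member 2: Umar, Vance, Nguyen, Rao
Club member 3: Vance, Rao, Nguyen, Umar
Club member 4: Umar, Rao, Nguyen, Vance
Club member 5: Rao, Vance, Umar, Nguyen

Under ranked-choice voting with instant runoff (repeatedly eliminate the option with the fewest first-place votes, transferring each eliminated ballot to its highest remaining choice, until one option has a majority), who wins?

Round 1: Umar 2, Rao 2, Vance 1, Nguyen 0. Nguyen has the fewest and is eliminated.
Round 2: Umar 2, Rao 2, Vance 1. Vance has the fewest and is eliminated.
Round 3: Rao 3, Umar 2. Rao has a majority.

Rao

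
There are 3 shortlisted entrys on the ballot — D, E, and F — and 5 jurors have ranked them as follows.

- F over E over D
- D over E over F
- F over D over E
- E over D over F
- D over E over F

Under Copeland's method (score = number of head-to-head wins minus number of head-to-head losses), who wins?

Pairwise results:
  D vs E: D wins 3–2.
  D vs F: D wins 3–2.
  E vs F: E wins 3–2.
Copeland scores (wins − losses):
  D: 2 − 0 = 2
  E: 1 − 1 = 0
  F: 0 − 2 = -2
D has the best Copeland score.

D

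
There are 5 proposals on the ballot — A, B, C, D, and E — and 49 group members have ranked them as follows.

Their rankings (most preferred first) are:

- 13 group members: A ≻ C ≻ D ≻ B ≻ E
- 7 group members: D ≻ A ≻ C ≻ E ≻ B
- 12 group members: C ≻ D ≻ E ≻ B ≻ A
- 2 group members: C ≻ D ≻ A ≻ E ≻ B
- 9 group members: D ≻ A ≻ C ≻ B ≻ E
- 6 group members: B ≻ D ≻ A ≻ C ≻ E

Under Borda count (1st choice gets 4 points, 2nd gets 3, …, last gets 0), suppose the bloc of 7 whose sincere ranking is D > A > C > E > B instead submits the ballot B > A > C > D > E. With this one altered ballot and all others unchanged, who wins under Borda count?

C

Borda totals with the altered ballot: A 116, B 86, C 133, D 129, E 26.
The switch changes the winner from D to C.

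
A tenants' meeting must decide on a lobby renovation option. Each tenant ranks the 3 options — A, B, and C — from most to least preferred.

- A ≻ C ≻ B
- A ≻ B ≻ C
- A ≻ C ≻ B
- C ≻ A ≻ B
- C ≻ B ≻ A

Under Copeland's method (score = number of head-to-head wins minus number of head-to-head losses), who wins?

Pairwise results:
  A vs B: A wins 4–1.
  A vs C: A wins 3–2.
  B vs C: C wins 4–1.
Copeland scores (wins − losses):
  A: 2 − 0 = 2
  B: 0 − 2 = -2
  C: 1 − 1 = 0
A has the best Copeland score.

A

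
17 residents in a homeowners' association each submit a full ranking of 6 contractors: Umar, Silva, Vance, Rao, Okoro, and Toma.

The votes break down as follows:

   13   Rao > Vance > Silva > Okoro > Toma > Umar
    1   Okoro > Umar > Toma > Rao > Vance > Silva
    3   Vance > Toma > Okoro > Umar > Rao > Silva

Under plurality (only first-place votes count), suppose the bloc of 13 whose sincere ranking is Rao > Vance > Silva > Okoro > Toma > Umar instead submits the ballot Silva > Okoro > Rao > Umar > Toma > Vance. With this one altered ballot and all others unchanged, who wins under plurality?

Silva

First-place totals with the altered ballot: Umar 0, Silva 13, Vance 3, Rao 0, Okoro 1, Toma 0.
The switch changes the winner from Rao to Silva.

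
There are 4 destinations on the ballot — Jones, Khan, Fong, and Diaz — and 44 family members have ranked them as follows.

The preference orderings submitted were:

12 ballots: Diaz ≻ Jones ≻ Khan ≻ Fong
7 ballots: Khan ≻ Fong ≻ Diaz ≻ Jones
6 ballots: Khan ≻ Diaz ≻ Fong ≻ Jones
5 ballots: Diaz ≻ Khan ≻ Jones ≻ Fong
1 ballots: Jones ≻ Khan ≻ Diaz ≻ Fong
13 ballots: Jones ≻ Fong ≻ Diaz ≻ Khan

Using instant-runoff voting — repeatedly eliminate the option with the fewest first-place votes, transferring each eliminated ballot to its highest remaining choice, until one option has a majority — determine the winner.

Diaz

Round 1: Diaz 17, Jones 14, Khan 13, Fong 0. Fong has the fewest and is eliminated.
Round 2: Diaz 17, Jones 14, Khan 13. Khan has the fewest and is eliminated.
Round 3: Diaz 30, Jones 14. Diaz has a majority.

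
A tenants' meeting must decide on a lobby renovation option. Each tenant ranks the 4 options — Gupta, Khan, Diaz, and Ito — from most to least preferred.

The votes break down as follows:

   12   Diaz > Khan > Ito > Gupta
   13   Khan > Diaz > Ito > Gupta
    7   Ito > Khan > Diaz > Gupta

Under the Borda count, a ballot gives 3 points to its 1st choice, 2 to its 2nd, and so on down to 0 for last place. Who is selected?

Khan

Borda scores:
  Gupta: 12·0 + 13·0 + 7·0 = 0
  Khan: 12·2 + 13·3 + 7·2 = 77
  Diaz: 12·3 + 13·2 + 7·1 = 69
  Ito: 12·1 + 13·1 + 7·3 = 46
Khan has the highest total.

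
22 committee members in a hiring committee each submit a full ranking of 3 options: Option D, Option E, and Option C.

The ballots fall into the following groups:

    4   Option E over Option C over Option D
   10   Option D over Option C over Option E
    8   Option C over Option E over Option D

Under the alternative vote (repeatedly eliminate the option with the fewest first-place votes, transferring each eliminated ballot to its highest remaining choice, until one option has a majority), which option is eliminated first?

Option E

Round 1: Option D 10, Option C 8, Option E 4. Option E has the fewest and is eliminated.
Round 2: Option C 12, Option D 10. Option C has a majority.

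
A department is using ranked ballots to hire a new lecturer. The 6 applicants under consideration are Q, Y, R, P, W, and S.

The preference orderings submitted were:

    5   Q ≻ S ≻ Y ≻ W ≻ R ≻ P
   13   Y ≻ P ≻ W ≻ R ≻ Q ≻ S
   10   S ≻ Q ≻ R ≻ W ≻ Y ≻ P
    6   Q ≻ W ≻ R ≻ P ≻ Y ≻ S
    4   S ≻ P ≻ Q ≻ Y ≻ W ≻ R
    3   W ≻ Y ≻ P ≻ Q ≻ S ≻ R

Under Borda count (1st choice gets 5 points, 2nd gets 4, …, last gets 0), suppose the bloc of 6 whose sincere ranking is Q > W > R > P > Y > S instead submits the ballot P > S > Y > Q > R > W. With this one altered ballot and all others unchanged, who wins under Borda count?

Borda totals with the altered ballot: Q 108, Y 128, R 67, P 107, W 88, S 117.
The switch changes the winner from Q to Y.

Y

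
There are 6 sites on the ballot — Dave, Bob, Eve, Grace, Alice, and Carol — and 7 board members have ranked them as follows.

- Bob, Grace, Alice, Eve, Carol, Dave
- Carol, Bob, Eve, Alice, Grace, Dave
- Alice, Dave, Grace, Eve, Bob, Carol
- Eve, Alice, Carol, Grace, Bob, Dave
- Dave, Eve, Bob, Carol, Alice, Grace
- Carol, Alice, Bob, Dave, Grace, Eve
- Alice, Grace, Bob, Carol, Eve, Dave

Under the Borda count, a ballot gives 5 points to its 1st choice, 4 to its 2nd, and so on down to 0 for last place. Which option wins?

Borda scores:
  Dave: 0 + 0 + 4 + 0 + 5 + 2 + 0 = 11
  Bob: 5 + 4 + 1 + 1 + 3 + 3 + 3 = 20
  Eve: 2 + 3 + 2 + 5 + 4 + 0 + 1 = 17
  Grace: 4 + 1 + 3 + 2 + 0 + 1 + 4 = 15
  Alice: 3 + 2 + 5 + 4 + 1 + 4 + 5 = 24
  Carol: 1 + 5 + 0 + 3 + 2 + 5 + 2 = 18
Alice has the highest total.

Alice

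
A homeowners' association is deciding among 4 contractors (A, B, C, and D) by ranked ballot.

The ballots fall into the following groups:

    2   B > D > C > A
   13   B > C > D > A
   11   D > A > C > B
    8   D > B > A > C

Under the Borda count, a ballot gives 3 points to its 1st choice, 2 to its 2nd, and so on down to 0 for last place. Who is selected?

Borda scores:
  A: 2·0 + 13·0 + 11·2 + 8·1 = 30
  B: 2·3 + 13·3 + 11·0 + 8·2 = 61
  C: 2·1 + 13·2 + 11·1 + 8·0 = 39
  D: 2·2 + 13·1 + 11·3 + 8·3 = 74
D has the highest total.

D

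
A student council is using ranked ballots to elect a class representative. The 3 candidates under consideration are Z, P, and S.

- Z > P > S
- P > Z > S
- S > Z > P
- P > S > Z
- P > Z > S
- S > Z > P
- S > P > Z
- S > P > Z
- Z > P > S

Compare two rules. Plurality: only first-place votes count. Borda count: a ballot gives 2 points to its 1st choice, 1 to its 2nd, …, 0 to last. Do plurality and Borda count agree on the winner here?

No

Plurality first-place counts: Z 2, P 3, S 4 → S.
Borda totals: Z 8, P 10, S 9 → P.
The two rules disagree: plurality picks S, Borda picks P.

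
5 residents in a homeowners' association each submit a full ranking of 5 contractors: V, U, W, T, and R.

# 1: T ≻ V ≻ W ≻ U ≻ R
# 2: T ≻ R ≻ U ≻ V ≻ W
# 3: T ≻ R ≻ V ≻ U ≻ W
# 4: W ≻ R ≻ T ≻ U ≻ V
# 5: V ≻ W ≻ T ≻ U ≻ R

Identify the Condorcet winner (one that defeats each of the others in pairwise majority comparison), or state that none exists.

T

Head-to-head results (5 voters total):
V vs U: V wins 3–2.
V vs W: V wins 4–1.
V vs T: T wins 4–1.
V vs R: R wins 3–2.
U vs W: W wins 3–2.
U vs T: T wins 5–0.
U vs R: R wins 3–2.
W vs T: T wins 3–2.
W vs R: W wins 3–2.
T vs R: T wins 4–1.
T beats each rival — V (4–1), U (5–0), W (3–2), R (4–1) — so T is the Condorcet winner.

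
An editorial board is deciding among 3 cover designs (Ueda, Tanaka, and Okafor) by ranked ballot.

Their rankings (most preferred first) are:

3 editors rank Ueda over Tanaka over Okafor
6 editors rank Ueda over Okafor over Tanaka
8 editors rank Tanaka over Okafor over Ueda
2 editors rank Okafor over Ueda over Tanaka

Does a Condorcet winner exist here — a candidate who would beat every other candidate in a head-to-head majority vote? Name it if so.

Head-to-head results (19 voters total):
Ueda vs Tanaka: Ueda wins 11–8.
Ueda vs Okafor: Okafor wins 10–9.
Tanaka vs Okafor: Tanaka wins 11–8.
No candidate beats all others: Ueda beats Tanaka beats Okafor beats Ueda, a majority cycle.

There is no Condorcet winner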